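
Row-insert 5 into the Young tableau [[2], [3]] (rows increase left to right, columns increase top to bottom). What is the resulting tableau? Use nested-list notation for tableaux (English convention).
5 is larger than every entry of row 1, so it is appended to row 1. The new tableau is [[2, 5], [3]].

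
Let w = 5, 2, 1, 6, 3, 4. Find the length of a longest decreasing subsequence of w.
3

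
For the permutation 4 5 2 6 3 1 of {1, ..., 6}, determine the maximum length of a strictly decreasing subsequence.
3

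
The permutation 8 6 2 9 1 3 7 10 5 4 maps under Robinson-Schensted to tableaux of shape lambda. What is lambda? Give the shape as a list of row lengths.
[4, 2, 2, 2]

RSK row insertion gives P = [[1, 3, 4, 10], [2, 5], [6, 7], [8, 9]], which has shape [4, 2, 2, 2].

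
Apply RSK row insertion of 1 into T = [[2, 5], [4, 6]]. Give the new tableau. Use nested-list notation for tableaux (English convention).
In row 1, 1 replaces 2 (the leftmost entry greater than 1); 2 is bumped to row 2. In row 2, 2 replaces 4 (the leftmost entry greater than 2); 4 is bumped to row 3. 4 starts a new row 3. The new tableau is [[1, 5], [2, 6], [4]].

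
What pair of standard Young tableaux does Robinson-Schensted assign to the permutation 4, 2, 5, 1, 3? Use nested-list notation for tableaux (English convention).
P = [[1, 3], [2, 5], [4]], Q = [[1, 3], [2, 5], [4]]

Insert each entry of the permutation into P by Schensted row insertion, recording in Q the position of each new cell.

Insert 4: appended to row 1. P = [[4]].
Insert 2: 2 bumps 4 from row 1; 4 starts row 2. P = [[2], [4]].
Insert 5: appended to row 1. P = [[2, 5], [4]].
Insert 1: 1 bumps 2 from row 1; 2 bumps 4 from row 2; 4 starts row 3. P = [[1, 5], [2], [4]].
Insert 3: 3 bumps 5 from row 1; 5 appends to row 2. P = [[1, 3], [2, 5], [4]].

So P = [[1, 3], [2, 5], [4]], Q = [[1, 3], [2, 5], [4]].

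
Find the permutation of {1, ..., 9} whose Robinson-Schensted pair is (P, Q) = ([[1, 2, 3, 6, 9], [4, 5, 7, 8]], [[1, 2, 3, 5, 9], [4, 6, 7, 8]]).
Reverse the RSK construction: for i from n down to 1, find the cell of Q containing i, remove the entry at that cell from P, and reverse-bump it up through P; the value ejected from row 1 is w(i).

Step i=9: Q has 9 at row 1, column 5; remove that cell from P, ejecting 9. So w(9) = 9. P is now [[1, 2, 3, 6], [4, 5, 7, 8]].
Step i=8: Q has 8 at row 2, column 4; remove 8 from row 2 of P and reverse-bump: 8 enters row 1 and ejects 6. So w(8) = 6. P is now [[1, 2, 3, 8], [4, 5, 7]].
Step i=7: Q has 7 at row 2, column 3; remove 7 from row 2 of P and reverse-bump: 7 enters row 1 and ejects 3. So w(7) = 3. P is now [[1, 2, 7, 8], [4, 5]].
Step i=6: Q has 6 at row 2, column 2; remove 5 from row 2 of P and reverse-bump: 5 enters row 1 and ejects 2. So w(6) = 2. P is now [[1, 5, 7, 8], [4]].
Step i=5: Q has 5 at row 1, column 4; remove that cell from P, ejecting 8. So w(5) = 8. P is now [[1, 5, 7], [4]].
Step i=4: Q has 4 at row 2, column 1; remove 4 from row 2 of P and reverse-bump: 4 enters row 1 and ejects 1. So w(4) = 1. P is now [[4, 5, 7]].
Step i=3: Q has 3 at row 1, column 3; remove that cell from P, ejecting 7. So w(3) = 7. P is now [[4, 5]].
Step i=2: Q has 2 at row 1, column 2; remove that cell from P, ejecting 5. So w(2) = 5. P is now [[4]].
Step i=1: Q has 1 at row 1, column 1; remove that cell from P, ejecting 4. So w(1) = 4. P is now [].

So w = 4 5 7 1 8 2 3 6 9.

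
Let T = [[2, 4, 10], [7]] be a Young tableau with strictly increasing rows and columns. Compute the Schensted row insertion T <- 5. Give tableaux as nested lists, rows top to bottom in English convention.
[[2, 4, 5], [7, 10]]

In row 1, 5 replaces 10 (the leftmost entry greater than 5); 10 is bumped to row 2. 10 is appended to row 2. The new tableau is [[2, 4, 5], [7, 10]].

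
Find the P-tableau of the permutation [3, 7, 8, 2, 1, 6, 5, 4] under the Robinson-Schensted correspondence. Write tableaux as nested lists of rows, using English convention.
Insert 3: appended to row 1. P = [[3]].
Insert 7: appended to row 1. P = [[3, 7]].
Insert 8: appended to row 1. P = [[3, 7, 8]].
Insert 2: 2 bumps 3 from row 1; 3 starts row 2. P = [[2, 7, 8], [3]].
Insert 1: 1 bumps 2 from row 1; 2 bumps 3 from row 2; 3 starts row 3. P = [[1, 7, 8], [2], [3]].
Insert 6: 6 bumps 7 from row 1; 7 appends to row 2. P = [[1, 6, 8], [2, 7], [3]].
Insert 5: 5 bumps 6 from row 1; 6 bumps 7 from row 2; 7 appends to row 3. P = [[1, 5, 8], [2, 6], [3, 7]].
Insert 4: 4 bumps 5 from row 1; 5 bumps 6 from row 2; 6 bumps 7 from row 3; 7 starts row 4. P = [[1, 4, 8], [2, 5], [3, 6], [7]].

So P = [[1, 4, 8], [2, 5], [3, 6], [7]].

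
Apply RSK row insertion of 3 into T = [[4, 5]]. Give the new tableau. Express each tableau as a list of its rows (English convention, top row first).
In row 1, 3 replaces 4 (the leftmost entry greater than 3); 4 is bumped to row 2. 4 starts a new row 2. The new tableau is [[3, 5], [4]].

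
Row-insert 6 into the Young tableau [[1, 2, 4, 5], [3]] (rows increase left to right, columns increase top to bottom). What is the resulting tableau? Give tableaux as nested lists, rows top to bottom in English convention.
[[1, 2, 4, 5, 6], [3]]

6 is larger than every entry of row 1, so it is appended to row 1. The new tableau is [[1, 2, 4, 5, 6], [3]].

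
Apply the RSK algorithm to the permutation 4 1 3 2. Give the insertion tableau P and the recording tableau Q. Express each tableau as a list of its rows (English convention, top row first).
Insert each entry of the permutation into P by Schensted row insertion, recording in Q the position of each new cell.

Insert 4: appended to row 1. P = [[4]], Q = [[1]].
Insert 1: 1 bumps 4 from row 1; 4 starts row 2. P = [[1], [4]], Q = [[1], [2]].
Insert 3: appended to row 1. P = [[1, 3], [4]], Q = [[1, 3], [2]].
Insert 2: 2 bumps 3 from row 1; 3 bumps 4 from row 2; 4 starts row 3. P = [[1, 2], [3], [4]], Q = [[1, 3], [2], [4]].

So P = [[1, 2], [3], [4]], Q = [[1, 3], [2], [4]].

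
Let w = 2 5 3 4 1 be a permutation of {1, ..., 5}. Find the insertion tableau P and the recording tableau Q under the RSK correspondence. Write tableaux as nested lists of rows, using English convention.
P = [[1, 3, 4], [2], [5]], Q = [[1, 2, 4], [3], [5]]

Insert each entry of the permutation into P by Schensted row insertion, recording in Q the position of each new cell.

Insert 2: appended to row 1. P = [[2]].
Insert 5: appended to row 1. P = [[2, 5]].
Insert 3: 3 bumps 5 from row 1; 5 starts row 2. P = [[2, 3], [5]].
Insert 4: appended to row 1. P = [[2, 3, 4], [5]].
Insert 1: 1 bumps 2 from row 1; 2 bumps 5 from row 2; 5 starts row 3. P = [[1, 3, 4], [2], [5]].

So P = [[1, 3, 4], [2], [5]], Q = [[1, 2, 4], [3], [5]].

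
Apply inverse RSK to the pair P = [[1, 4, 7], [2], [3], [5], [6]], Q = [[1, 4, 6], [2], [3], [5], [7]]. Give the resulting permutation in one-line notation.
6 5 3 4 2 7 1

Reverse the RSK construction: for i from n down to 1, find the cell of Q containing i, remove the entry at that cell from P, and reverse-bump it up through P; the value ejected from row 1 is w(i).

Step i=7: Q has 7 at row 5, column 1; remove 6 from row 5 of P and reverse-bump: 6 enters row 4 and ejects 5; 5 enters row 3 and ejects 3; 3 enters row 2 and ejects 2; 2 enters row 1 and ejects 1. So w(7) = 1. P is now [[2, 4, 7], [3], [5], [6]].
Step i=6: Q has 6 at row 1, column 3; remove that cell from P, ejecting 7. So w(6) = 7. P is now [[2, 4], [3], [5], [6]].
Step i=5: Q has 5 at row 4, column 1; remove 6 from row 4 of P and reverse-bump: 6 enters row 3 and ejects 5; 5 enters row 2 and ejects 3; 3 enters row 1 and ejects 2. So w(5) = 2. P is now [[3, 4], [5], [6]].
Step i=4: Q has 4 at row 1, column 2; remove that cell from P, ejecting 4. So w(4) = 4. P is now [[3], [5], [6]].
Step i=3: Q has 3 at row 3, column 1; remove 6 from row 3 of P and reverse-bump: 6 enters row 2 and ejects 5; 5 enters row 1 and ejects 3. So w(3) = 3. P is now [[5], [6]].
Step i=2: Q has 2 at row 2, column 1; remove 6 from row 2 of P and reverse-bump: 6 enters row 1 and ejects 5. So w(2) = 5. P is now [[6]].
Step i=1: Q has 1 at row 1, column 1; remove that cell from P, ejecting 6. So w(1) = 6. P is now [].

So w = 6 5 3 4 2 7 1.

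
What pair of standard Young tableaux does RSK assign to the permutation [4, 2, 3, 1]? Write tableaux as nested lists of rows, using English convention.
Insert each entry of the permutation into P by Schensted row insertion, recording in Q the position of each new cell.

Insert 4: appended to row 1. P = [[4]], Q = [[1]].
Insert 2: 2 bumps 4 from row 1; 4 starts row 2. P = [[2], [4]], Q = [[1], [2]].
Insert 3: appended to row 1. P = [[2, 3], [4]], Q = [[1, 3], [2]].
Insert 1: 1 bumps 2 from row 1; 2 bumps 4 from row 2; 4 starts row 3. P = [[1, 3], [2], [4]], Q = [[1, 3], [2], [4]].

So P = [[1, 3], [2], [4]], Q = [[1, 3], [2], [4]].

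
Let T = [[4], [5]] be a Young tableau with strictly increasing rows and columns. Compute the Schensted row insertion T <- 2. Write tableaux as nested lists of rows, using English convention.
In row 1, 2 replaces 4 (the leftmost entry greater than 2); 4 is bumped to row 2. In row 2, 4 replaces 5 (the leftmost entry greater than 4); 5 is bumped to row 3. 5 starts a new row 3. The new tableau is [[2], [4], [5]].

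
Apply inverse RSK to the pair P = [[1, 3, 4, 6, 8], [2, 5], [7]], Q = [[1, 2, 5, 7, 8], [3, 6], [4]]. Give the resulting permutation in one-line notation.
Reverse the RSK construction: for i from n down to 1, find the cell of Q containing i, remove the entry at that cell from P, and reverse-bump it up through P; the value ejected from row 1 is w(i).

Step i=8: Q has 8 at row 1, column 5; remove that cell from P, ejecting 8. So w(8) = 8. P is now [[1, 3, 4, 6], [2, 5], [7]].
Step i=7: Q has 7 at row 1, column 4; remove that cell from P, ejecting 6. So w(7) = 6. P is now [[1, 3, 4], [2, 5], [7]].
Step i=6: Q has 6 at row 2, column 2; remove 5 from row 2 of P and reverse-bump: 5 enters row 1 and ejects 4. So w(6) = 4. P is now [[1, 3, 5], [2], [7]].
Step i=5: Q has 5 at row 1, column 3; remove that cell from P, ejecting 5. So w(5) = 5. P is now [[1, 3], [2], [7]].
Step i=4: Q has 4 at row 3, column 1; remove 7 from row 3 of P and reverse-bump: 7 enters row 2 and ejects 2; 2 enters row 1 and ejects 1. So w(4) = 1. P is now [[2, 3], [7]].
Step i=3: Q has 3 at row 2, column 1; remove 7 from row 2 of P and reverse-bump: 7 enters row 1 and ejects 3. So w(3) = 3. P is now [[2, 7]].
Step i=2: Q has 2 at row 1, column 2; remove that cell from P, ejecting 7. So w(2) = 7. P is now [[2]].
Step i=1: Q has 1 at row 1, column 1; remove that cell from P, ejecting 2. So w(1) = 2. P is now [].

So w = 2 7 3 1 5 4 6 8.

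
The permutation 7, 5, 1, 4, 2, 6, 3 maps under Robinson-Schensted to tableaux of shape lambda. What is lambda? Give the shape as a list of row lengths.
[3, 2, 1, 1]

Row-insert each entry into an empty tableau.

After inserting 7: P = [[7]].
After inserting 5: P = [[5], [7]].
After inserting 1: P = [[1], [5], [7]].
After inserting 4: P = [[1, 4], [5], [7]].
After inserting 2: P = [[1, 2], [4], [5], [7]].
After inserting 6: P = [[1, 2, 6], [4], [5], [7]].
After inserting 3: P = [[1, 2, 3], [4, 6], [5], [7]].

The final insertion tableau P = [[1, 2, 3], [4, 6], [5], [7]] has shape [3, 2, 1, 1].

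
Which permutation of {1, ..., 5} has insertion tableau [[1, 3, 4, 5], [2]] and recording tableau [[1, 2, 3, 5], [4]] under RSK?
2 3 4 1 5

Reverse the RSK construction: for i from n down to 1, find the cell of Q containing i, remove the entry at that cell from P, and reverse-bump it up through P; the value ejected from row 1 is w(i).

Step i=5: Q has 5 at row 1, column 4; remove that cell from P, ejecting 5. So w(5) = 5. P is now [[1, 3, 4], [2]].
Step i=4: Q has 4 at row 2, column 1; remove 2 from row 2 of P and reverse-bump: 2 enters row 1 and ejects 1. So w(4) = 1. P is now [[2, 3, 4]].
Step i=3: Q has 3 at row 1, column 3; remove that cell from P, ejecting 4. So w(3) = 4. P is now [[2, 3]].
Step i=2: Q has 2 at row 1, column 2; remove that cell from P, ejecting 3. So w(2) = 3. P is now [[2]].
Step i=1: Q has 1 at row 1, column 1; remove that cell from P, ejecting 2. So w(1) = 2. P is now [].

So w = 2 3 4 1 5.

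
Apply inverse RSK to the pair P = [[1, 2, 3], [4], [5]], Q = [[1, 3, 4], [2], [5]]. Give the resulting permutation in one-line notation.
5 1 2 4 3

Reverse the RSK construction: for i from n down to 1, find the cell of Q containing i, remove the entry at that cell from P, and reverse-bump it up through P; the value ejected from row 1 is w(i).

Step i=5: Q has 5 at row 3, column 1; remove 5 from row 3 of P and reverse-bump: 5 enters row 2 and ejects 4; 4 enters row 1 and ejects 3. So w(5) = 3. P is now [[1, 2, 4], [5]].
Step i=4: Q has 4 at row 1, column 3; remove that cell from P, ejecting 4. So w(4) = 4. P is now [[1, 2], [5]].
Step i=3: Q has 3 at row 1, column 2; remove that cell from P, ejecting 2. So w(3) = 2. P is now [[1], [5]].
Step i=2: Q has 2 at row 2, column 1; remove 5 from row 2 of P and reverse-bump: 5 enters row 1 and ejects 1. So w(2) = 1. P is now [[5]].
Step i=1: Q has 1 at row 1, column 1; remove that cell from P, ejecting 5. So w(1) = 5. P is now [].

So w = 5 1 2 4 3.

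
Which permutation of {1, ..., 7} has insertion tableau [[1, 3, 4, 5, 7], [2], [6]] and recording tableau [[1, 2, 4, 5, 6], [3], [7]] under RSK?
Reverse the RSK construction: for i from n down to 1, find the cell of Q containing i, remove the entry at that cell from P, and reverse-bump it up through P; the value ejected from row 1 is w(i).

Step i=7: Q has 7 at row 3, column 1; remove 6 from row 3 of P and reverse-bump: 6 enters row 2 and ejects 2; 2 enters row 1 and ejects 1. So w(7) = 1. P is now [[2, 3, 4, 5, 7], [6]].
Step i=6: Q has 6 at row 1, column 5; remove that cell from P, ejecting 7. So w(6) = 7. P is now [[2, 3, 4, 5], [6]].
Step i=5: Q has 5 at row 1, column 4; remove that cell from P, ejecting 5. So w(5) = 5. P is now [[2, 3, 4], [6]].
Step i=4: Q has 4 at row 1, column 3; remove that cell from P, ejecting 4. So w(4) = 4. P is now [[2, 3], [6]].
Step i=3: Q has 3 at row 2, column 1; remove 6 from row 2 of P and reverse-bump: 6 enters row 1 and ejects 3. So w(3) = 3. P is now [[2, 6]].
Step i=2: Q has 2 at row 1, column 2; remove that cell from P, ejecting 6. So w(2) = 6. P is now [[2]].
Step i=1: Q has 1 at row 1, column 1; remove that cell from P, ejecting 2. So w(1) = 2. P is now [].

So w = 2 6 3 4 5 7 1.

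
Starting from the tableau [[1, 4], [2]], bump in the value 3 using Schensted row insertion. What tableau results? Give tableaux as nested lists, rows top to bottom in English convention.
In row 1, 3 replaces 4 (the leftmost entry greater than 3); 4 is bumped to row 2. 4 is appended to row 2. The new tableau is [[1, 3], [2, 4]].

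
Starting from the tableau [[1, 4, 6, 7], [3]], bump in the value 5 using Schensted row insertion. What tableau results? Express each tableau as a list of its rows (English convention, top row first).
[[1, 4, 5, 7], [3, 6]]

In row 1, 5 replaces 6 (the leftmost entry greater than 5); 6 is bumped to row 2. 6 is appended to row 2. The new tableau is [[1, 4, 5, 7], [3, 6]].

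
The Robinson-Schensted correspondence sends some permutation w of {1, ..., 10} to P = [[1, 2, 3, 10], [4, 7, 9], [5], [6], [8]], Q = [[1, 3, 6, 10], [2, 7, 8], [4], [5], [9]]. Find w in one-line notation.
8 6 7 5 1 9 2 4 3 10

Reverse the RSK construction: for i from n down to 1, find the cell of Q containing i, remove the entry at that cell from P, and reverse-bump it up through P; the value ejected from row 1 is w(i).

Step i=10: Q has 10 at row 1, column 4; remove that cell from P, ejecting 10. So w(10) = 10. P is now [[1, 2, 3], [4, 7, 9], [5], [6], [8]].
Step i=9: Q has 9 at row 5, column 1; remove 8 from row 5 of P and reverse-bump: 8 enters row 4 and ejects 6; 6 enters row 3 and ejects 5; 5 enters row 2 and ejects 4; 4 enters row 1 and ejects 3. So w(9) = 3. P is now [[1, 2, 4], [5, 7, 9], [6], [8]].
Step i=8: Q has 8 at row 2, column 3; remove 9 from row 2 of P and reverse-bump: 9 enters row 1 and ejects 4. So w(8) = 4. P is now [[1, 2, 9], [5, 7], [6], [8]].
Step i=7: Q has 7 at row 2, column 2; remove 7 from row 2 of P and reverse-bump: 7 enters row 1 and ejects 2. So w(7) = 2. P is now [[1, 7, 9], [5], [6], [8]].
Step i=6: Q has 6 at row 1, column 3; remove that cell from P, ejecting 9. So w(6) = 9. P is now [[1, 7], [5], [6], [8]].
Step i=5: Q has 5 at row 4, column 1; remove 8 from row 4 of P and reverse-bump: 8 enters row 3 and ejects 6; 6 enters row 2 and ejects 5; 5 enters row 1 and ejects 1. So w(5) = 1. P is now [[5, 7], [6], [8]].
Step i=4: Q has 4 at row 3, column 1; remove 8 from row 3 of P and reverse-bump: 8 enters row 2 and ejects 6; 6 enters row 1 and ejects 5. So w(4) = 5. P is now [[6, 7], [8]].
Step i=3: Q has 3 at row 1, column 2; remove that cell from P, ejecting 7. So w(3) = 7. P is now [[6], [8]].
Step i=2: Q has 2 at row 2, column 1; remove 8 from row 2 of P and reverse-bump: 8 enters row 1 and ejects 6. So w(2) = 6. P is now [[8]].
Step i=1: Q has 1 at row 1, column 1; remove that cell from P, ejecting 8. So w(1) = 8. P is now [].

So w = 8 6 7 5 1 9 2 4 3 10.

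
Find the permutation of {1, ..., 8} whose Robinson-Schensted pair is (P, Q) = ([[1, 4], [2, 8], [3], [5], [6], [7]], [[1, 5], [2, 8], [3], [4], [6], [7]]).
Reverse RSK: for i = n, n-1, ..., 1, locate i in Q, remove the corresponding corner cell from P, and reverse-bump its entry up through P; the value ejected from row 1 is w(i).

So w = 7 6 5 3 8 2 1 4.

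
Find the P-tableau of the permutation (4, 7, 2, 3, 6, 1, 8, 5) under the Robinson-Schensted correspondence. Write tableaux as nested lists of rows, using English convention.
Insert 4: appended to row 1. P = [[4]].
Insert 7: appended to row 1. P = [[4, 7]].
Insert 2: 2 bumps 4 from row 1; 4 starts row 2. P = [[2, 7], [4]].
Insert 3: 3 bumps 7 from row 1; 7 appends to row 2. P = [[2, 3], [4, 7]].
Insert 6: appended to row 1. P = [[2, 3, 6], [4, 7]].
Insert 1: 1 bumps 2 from row 1; 2 bumps 4 from row 2; 4 starts row 3. P = [[1, 3, 6], [2, 7], [4]].
Insert 8: appended to row 1. P = [[1, 3, 6, 8], [2, 7], [4]].
Insert 5: 5 bumps 6 from row 1; 6 bumps 7 from row 2; 7 appends to row 3. P = [[1, 3, 5, 8], [2, 6], [4, 7]].

So P = [[1, 3, 5, 8], [2, 6], [4, 7]].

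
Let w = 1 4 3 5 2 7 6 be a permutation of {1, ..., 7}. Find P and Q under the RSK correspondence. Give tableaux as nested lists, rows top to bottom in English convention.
P = [[1, 2, 5, 6], [3, 7], [4]], Q = [[1, 2, 4, 6], [3, 7], [5]]

Insert each entry of the permutation into P by Schensted row insertion, recording in Q the position of each new cell.

Insert 1: appended to row 1. P = [[1]], Q = [[1]].
Insert 4: appended to row 1. P = [[1, 4]], Q = [[1, 2]].
Insert 3: 3 bumps 4 from row 1; 4 starts row 2. P = [[1, 3], [4]], Q = [[1, 2], [3]].
Insert 5: appended to row 1. P = [[1, 3, 5], [4]], Q = [[1, 2, 4], [3]].
Insert 2: 2 bumps 3 from row 1; 3 bumps 4 from row 2; 4 starts row 3. P = [[1, 2, 5], [3], [4]], Q = [[1, 2, 4], [3], [5]].
Insert 7: appended to row 1. P = [[1, 2, 5, 7], [3], [4]], Q = [[1, 2, 4, 6], [3], [5]].
Insert 6: 6 bumps 7 from row 1; 7 appends to row 2. P = [[1, 2, 5, 6], [3, 7], [4]], Q = [[1, 2, 4, 6], [3, 7], [5]].

So P = [[1, 2, 5, 6], [3, 7], [4]], Q = [[1, 2, 4, 6], [3, 7], [5]].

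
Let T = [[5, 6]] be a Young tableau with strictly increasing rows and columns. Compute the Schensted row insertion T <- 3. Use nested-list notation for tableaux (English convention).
[[3, 6], [5]]

In row 1, 3 replaces 5 (the leftmost entry greater than 3); 5 is bumped to row 2. 5 starts a new row 2. The new tableau is [[3, 6], [5]].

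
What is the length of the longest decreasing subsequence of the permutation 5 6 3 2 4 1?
4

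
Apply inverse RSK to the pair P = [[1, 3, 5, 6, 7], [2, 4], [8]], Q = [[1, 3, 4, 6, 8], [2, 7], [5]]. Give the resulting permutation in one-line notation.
8 2 4 5 1 6 3 7

Reverse the RSK construction: for i from n down to 1, find the cell of Q containing i, remove the entry at that cell from P, and reverse-bump it up through P; the value ejected from row 1 is w(i).

Step i=8: Q has 8 at row 1, column 5; remove that cell from P, ejecting 7. So w(8) = 7. P is now [[1, 3, 5, 6], [2, 4], [8]].
Step i=7: Q has 7 at row 2, column 2; remove 4 from row 2 of P and reverse-bump: 4 enters row 1 and ejects 3. So w(7) = 3. P is now [[1, 4, 5, 6], [2], [8]].
Step i=6: Q has 6 at row 1, column 4; remove that cell from P, ejecting 6. So w(6) = 6. P is now [[1, 4, 5], [2], [8]].
Step i=5: Q has 5 at row 3, column 1; remove 8 from row 3 of P and reverse-bump: 8 enters row 2 and ejects 2; 2 enters row 1 and ejects 1. So w(5) = 1. P is now [[2, 4, 5], [8]].
Step i=4: Q has 4 at row 1, column 3; remove that cell from P, ejecting 5. So w(4) = 5. P is now [[2, 4], [8]].
Step i=3: Q has 3 at row 1, column 2; remove that cell from P, ejecting 4. So w(3) = 4. P is now [[2], [8]].
Step i=2: Q has 2 at row 2, column 1; remove 8 from row 2 of P and reverse-bump: 8 enters row 1 and ejects 2. So w(2) = 2. P is now [[8]].
Step i=1: Q has 1 at row 1, column 1; remove that cell from P, ejecting 8. So w(1) = 8. P is now [].

So w = 8 2 4 5 1 6 3 7.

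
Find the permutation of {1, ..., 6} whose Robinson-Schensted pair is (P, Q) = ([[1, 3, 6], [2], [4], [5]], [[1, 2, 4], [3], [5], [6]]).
2 5 4 6 3 1

Reverse RSK: for i = n, n-1, ..., 1, locate i in Q, remove the corresponding corner cell from P, and reverse-bump its entry up through P; the value ejected from row 1 is w(i).

So w = 2 5 4 6 3 1.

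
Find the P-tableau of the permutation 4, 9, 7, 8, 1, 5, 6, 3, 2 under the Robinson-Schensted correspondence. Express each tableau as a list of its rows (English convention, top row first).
Insert 4: appended to row 1. P = [[4]].
Insert 9: appended to row 1. P = [[4, 9]].
Insert 7: 7 bumps 9 from row 1; 9 starts row 2. P = [[4, 7], [9]].
Insert 8: appended to row 1. P = [[4, 7, 8], [9]].
Insert 1: 1 bumps 4 from row 1; 4 bumps 9 from row 2; 9 starts row 3. P = [[1, 7, 8], [4], [9]].
Insert 5: 5 bumps 7 from row 1; 7 appends to row 2. P = [[1, 5, 8], [4, 7], [9]].
Insert 6: 6 bumps 8 from row 1; 8 appends to row 2. P = [[1, 5, 6], [4, 7, 8], [9]].
Insert 3: 3 bumps 5 from row 1; 5 bumps 7 from row 2; 7 bumps 9 from row 3; 9 starts row 4. P = [[1, 3, 6], [4, 5, 8], [7], [9]].
Insert 2: 2 bumps 3 from row 1; 3 bumps 4 from row 2; 4 bumps 7 from row 3; 7 bumps 9 from row 4; 9 starts row 5. P = [[1, 2, 6], [3, 5, 8], [4], [7], [9]].

So P = [[1, 2, 6], [3, 5, 8], [4], [7], [9]].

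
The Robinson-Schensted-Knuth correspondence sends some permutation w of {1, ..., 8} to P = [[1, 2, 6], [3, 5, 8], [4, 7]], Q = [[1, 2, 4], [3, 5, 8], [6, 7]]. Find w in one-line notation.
Reverse the RSK construction: for i from n down to 1, find the cell of Q containing i, remove the entry at that cell from P, and reverse-bump it up through P; the value ejected from row 1 is w(i).

Step i=8: Q has 8 at row 2, column 3; remove 8 from row 2 of P and reverse-bump: 8 enters row 1 and ejects 6. So w(8) = 6. P is now [[1, 2, 8], [3, 5], [4, 7]].
Step i=7: Q has 7 at row 3, column 2; remove 7 from row 3 of P and reverse-bump: 7 enters row 2 and ejects 5; 5 enters row 1 and ejects 2. So w(7) = 2. P is now [[1, 5, 8], [3, 7], [4]].
Step i=6: Q has 6 at row 3, column 1; remove 4 from row 3 of P and reverse-bump: 4 enters row 2 and ejects 3; 3 enters row 1 and ejects 1. So w(6) = 1. P is now [[3, 5, 8], [4, 7]].
Step i=5: Q has 5 at row 2, column 2; remove 7 from row 2 of P and reverse-bump: 7 enters row 1 and ejects 5. So w(5) = 5. P is now [[3, 7, 8], [4]].
Step i=4: Q has 4 at row 1, column 3; remove that cell from P, ejecting 8. So w(4) = 8. P is now [[3, 7], [4]].
Step i=3: Q has 3 at row 2, column 1; remove 4 from row 2 of P and reverse-bump: 4 enters row 1 and ejects 3. So w(3) = 3. P is now [[4, 7]].
Step i=2: Q has 2 at row 1, column 2; remove that cell from P, ejecting 7. So w(2) = 7. P is now [[4]].
Step i=1: Q has 1 at row 1, column 1; remove that cell from P, ejecting 4. So w(1) = 4. P is now [].

So w = 4 7 3 8 5 1 2 6.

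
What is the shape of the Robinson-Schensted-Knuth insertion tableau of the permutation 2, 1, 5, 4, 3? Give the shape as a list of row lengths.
[2, 2, 1]

Row-insert each entry into an empty tableau.

After inserting 2: P = [[2]].
After inserting 1: P = [[1], [2]].
After inserting 5: P = [[1, 5], [2]].
After inserting 4: P = [[1, 4], [2, 5]].
After inserting 3: P = [[1, 3], [2, 4], [5]].

The final insertion tableau P = [[1, 3], [2, 4], [5]] has shape [2, 2, 1].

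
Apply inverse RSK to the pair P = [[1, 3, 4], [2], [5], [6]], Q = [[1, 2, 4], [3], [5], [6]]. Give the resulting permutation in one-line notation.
Reverse RSK: for i = n, n-1, ..., 1, locate i in Q, remove the corresponding corner cell from P, and reverse-bump its entry up through P; the value ejected from row 1 is w(i).

So w = 2 6 3 5 4 1.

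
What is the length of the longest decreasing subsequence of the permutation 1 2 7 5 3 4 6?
3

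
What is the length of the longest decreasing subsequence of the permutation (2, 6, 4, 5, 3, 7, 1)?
4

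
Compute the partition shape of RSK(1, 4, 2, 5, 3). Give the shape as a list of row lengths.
Row-insert each entry into an empty tableau.

After inserting 1: P = [[1]].
After inserting 4: P = [[1, 4]].
After inserting 2: P = [[1, 2], [4]].
After inserting 5: P = [[1, 2, 5], [4]].
After inserting 3: P = [[1, 2, 3], [4, 5]].

The final insertion tableau P = [[1, 2, 3], [4, 5]] has shape [3, 2].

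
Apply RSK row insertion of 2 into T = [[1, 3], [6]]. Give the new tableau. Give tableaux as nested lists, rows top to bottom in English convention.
[[1, 2], [3], [6]]

In row 1, 2 replaces 3 (the leftmost entry greater than 2); 3 is bumped to row 2. In row 2, 3 replaces 6 (the leftmost entry greater than 3); 6 is bumped to row 3. 6 starts a new row 3. The new tableau is [[1, 2], [3], [6]].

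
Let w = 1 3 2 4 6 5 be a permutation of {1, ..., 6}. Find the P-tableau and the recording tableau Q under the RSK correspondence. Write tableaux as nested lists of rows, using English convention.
P = [[1, 2, 4, 5], [3, 6]], Q = [[1, 2, 4, 5], [3, 6]]

Insert each entry of the permutation into P by Schensted row insertion, recording in Q the position of each new cell.

Insert 1: appended to row 1. P = [[1]], Q = [[1]].
Insert 3: appended to row 1. P = [[1, 3]], Q = [[1, 2]].
Insert 2: 2 bumps 3 from row 1; 3 starts row 2. P = [[1, 2], [3]], Q = [[1, 2], [3]].
Insert 4: appended to row 1. P = [[1, 2, 4], [3]], Q = [[1, 2, 4], [3]].
Insert 6: appended to row 1. P = [[1, 2, 4, 6], [3]], Q = [[1, 2, 4, 5], [3]].
Insert 5: 5 bumps 6 from row 1; 6 appends to row 2. P = [[1, 2, 4, 5], [3, 6]], Q = [[1, 2, 4, 5], [3, 6]].

So P = [[1, 2, 4, 5], [3, 6]], Q = [[1, 2, 4, 5], [3, 6]].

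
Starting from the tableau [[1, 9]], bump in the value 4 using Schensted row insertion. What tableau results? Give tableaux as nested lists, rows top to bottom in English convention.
[[1, 4], [9]]

In row 1, 4 replaces 9 (the leftmost entry greater than 4); 9 is bumped to row 2. 9 starts a new row 2. The new tableau is [[1, 4], [9]].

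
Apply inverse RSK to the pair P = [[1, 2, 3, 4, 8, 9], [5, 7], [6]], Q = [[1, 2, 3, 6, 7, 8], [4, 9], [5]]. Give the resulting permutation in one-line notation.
Reverse RSK: for i = n, n-1, ..., 1, locate i in Q, remove the corresponding corner cell from P, and reverse-bump its entry up through P; the value ejected from row 1 is w(i).

So w = 1 2 6 5 3 7 8 9 4.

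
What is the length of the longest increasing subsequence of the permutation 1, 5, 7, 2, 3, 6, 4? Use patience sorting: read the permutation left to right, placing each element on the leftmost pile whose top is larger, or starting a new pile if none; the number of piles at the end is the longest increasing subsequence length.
4

1: new pile. tops = [1]
5: new pile. tops = [1, 5]
7: new pile. tops = [1, 5, 7]
2: onto pile 2 (replacing 5). tops = [1, 2, 7]
3: onto pile 3 (replacing 7). tops = [1, 2, 3]
6: new pile. tops = [1, 2, 3, 6]
4: onto pile 4 (replacing 6). tops = [1, 2, 3, 4]

4 piles, so the longest increasing subsequence has length 4.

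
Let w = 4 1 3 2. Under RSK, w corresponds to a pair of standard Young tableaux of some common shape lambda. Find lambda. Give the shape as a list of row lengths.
Row-insert each entry into an empty tableau.

After inserting 4: P = [[4]].
After inserting 1: P = [[1], [4]].
After inserting 3: P = [[1, 3], [4]].
After inserting 2: P = [[1, 2], [3], [4]].

The final insertion tableau P = [[1, 2], [3], [4]] has shape [2, 1, 1].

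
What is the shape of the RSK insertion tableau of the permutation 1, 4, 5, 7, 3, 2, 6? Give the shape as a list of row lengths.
[4, 2, 1]

Row-insert each entry into an empty tableau.

After inserting 1: P = [[1]].
After inserting 4: P = [[1, 4]].
After inserting 5: P = [[1, 4, 5]].
After inserting 7: P = [[1, 4, 5, 7]].
After inserting 3: P = [[1, 3, 5, 7], [4]].
After inserting 2: P = [[1, 2, 5, 7], [3], [4]].
After inserting 6: P = [[1, 2, 5, 6], [3, 7], [4]].

The final insertion tableau P = [[1, 2, 5, 6], [3, 7], [4]] has shape [4, 2, 1].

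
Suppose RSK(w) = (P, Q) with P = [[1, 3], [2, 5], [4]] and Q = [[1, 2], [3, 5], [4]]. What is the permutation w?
4 5 2 1 3

Reverse the RSK construction: for i from n down to 1, find the cell of Q containing i, remove the entry at that cell from P, and reverse-bump it up through P; the value ejected from row 1 is w(i).

Step i=5: Q has 5 at row 2, column 2; remove 5 from row 2 of P and reverse-bump: 5 enters row 1 and ejects 3. So w(5) = 3. P is now [[1, 5], [2], [4]].
Step i=4: Q has 4 at row 3, column 1; remove 4 from row 3 of P and reverse-bump: 4 enters row 2 and ejects 2; 2 enters row 1 and ejects 1. So w(4) = 1. P is now [[2, 5], [4]].
Step i=3: Q has 3 at row 2, column 1; remove 4 from row 2 of P and reverse-bump: 4 enters row 1 and ejects 2. So w(3) = 2. P is now [[4, 5]].
Step i=2: Q has 2 at row 1, column 2; remove that cell from P, ejecting 5. So w(2) = 5. P is now [[4]].
Step i=1: Q has 1 at row 1, column 1; remove that cell from P, ejecting 4. So w(1) = 4. P is now [].

So w = 4 5 2 1 3.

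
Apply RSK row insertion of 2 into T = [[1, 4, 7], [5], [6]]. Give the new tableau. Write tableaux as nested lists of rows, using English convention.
In row 1, 2 replaces 4 (the leftmost entry greater than 2); 4 is bumped to row 2. In row 2, 4 replaces 5 (the leftmost entry greater than 4); 5 is bumped to row 3. In row 3, 5 replaces 6 (the leftmost entry greater than 5); 6 is bumped to row 4. 6 starts a new row 4. The new tableau is [[1, 2, 7], [4], [5], [6]].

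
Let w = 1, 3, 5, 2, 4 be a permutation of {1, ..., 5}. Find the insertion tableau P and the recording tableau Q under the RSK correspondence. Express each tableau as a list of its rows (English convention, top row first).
Insert each entry of the permutation into P by Schensted row insertion, recording in Q the position of each new cell.

Insert 1: appended to row 1. P = [[1]], Q = [[1]].
Insert 3: appended to row 1. P = [[1, 3]], Q = [[1, 2]].
Insert 5: appended to row 1. P = [[1, 3, 5]], Q = [[1, 2, 3]].
Insert 2: 2 bumps 3 from row 1; 3 starts row 2. P = [[1, 2, 5], [3]], Q = [[1, 2, 3], [4]].
Insert 4: 4 bumps 5 from row 1; 5 appends to row 2. P = [[1, 2, 4], [3, 5]], Q = [[1, 2, 3], [4, 5]].

So P = [[1, 2, 4], [3, 5]], Q = [[1, 2, 3], [4, 5]].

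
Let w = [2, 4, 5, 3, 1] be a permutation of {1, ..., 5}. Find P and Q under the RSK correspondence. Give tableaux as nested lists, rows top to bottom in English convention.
Insert each entry of the permutation into P by Schensted row insertion, recording in Q the position of each new cell.

Insert 2: appended to row 1. P = [[2]].
Insert 4: appended to row 1. P = [[2, 4]].
Insert 5: appended to row 1. P = [[2, 4, 5]].
Insert 3: 3 bumps 4 from row 1; 4 starts row 2. P = [[2, 3, 5], [4]].
Insert 1: 1 bumps 2 from row 1; 2 bumps 4 from row 2; 4 starts row 3. P = [[1, 3, 5], [2], [4]].

So P = [[1, 3, 5], [2], [4]], Q = [[1, 2, 3], [4], [5]].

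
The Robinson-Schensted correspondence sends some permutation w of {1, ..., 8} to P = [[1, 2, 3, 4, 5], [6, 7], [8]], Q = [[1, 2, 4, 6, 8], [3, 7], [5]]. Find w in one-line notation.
Reverse the RSK construction: for i from n down to 1, find the cell of Q containing i, remove the entry at that cell from P, and reverse-bump it up through P; the value ejected from row 1 is w(i).

Step i=8: Q has 8 at row 1, column 5; remove that cell from P, ejecting 5. So w(8) = 5. P is now [[1, 2, 3, 4], [6, 7], [8]].
Step i=7: Q has 7 at row 2, column 2; remove 7 from row 2 of P and reverse-bump: 7 enters row 1 and ejects 4. So w(7) = 4. P is now [[1, 2, 3, 7], [6], [8]].
Step i=6: Q has 6 at row 1, column 4; remove that cell from P, ejecting 7. So w(6) = 7. P is now [[1, 2, 3], [6], [8]].
Step i=5: Q has 5 at row 3, column 1; remove 8 from row 3 of P and reverse-bump: 8 enters row 2 and ejects 6; 6 enters row 1 and ejects 3. So w(5) = 3. P is now [[1, 2, 6], [8]].
Step i=4: Q has 4 at row 1, column 3; remove that cell from P, ejecting 6. So w(4) = 6. P is now [[1, 2], [8]].
Step i=3: Q has 3 at row 2, column 1; remove 8 from row 2 of P and reverse-bump: 8 enters row 1 and ejects 2. So w(3) = 2. P is now [[1, 8]].
Step i=2: Q has 2 at row 1, column 2; remove that cell from P, ejecting 8. So w(2) = 8. P is now [[1]].
Step i=1: Q has 1 at row 1, column 1; remove that cell from P, ejecting 1. So w(1) = 1. P is now [].

So w = 1 8 2 6 3 7 4 5.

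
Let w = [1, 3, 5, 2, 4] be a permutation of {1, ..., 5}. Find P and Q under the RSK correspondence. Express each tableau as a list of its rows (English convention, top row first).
Insert each entry of the permutation into P by Schensted row insertion, recording in Q the position of each new cell.

Insert 1: appended to row 1. P = [[1]], Q = [[1]].
Insert 3: appended to row 1. P = [[1, 3]], Q = [[1, 2]].
Insert 5: appended to row 1. P = [[1, 3, 5]], Q = [[1, 2, 3]].
Insert 2: 2 bumps 3 from row 1; 3 starts row 2. P = [[1, 2, 5], [3]], Q = [[1, 2, 3], [4]].
Insert 4: 4 bumps 5 from row 1; 5 appends to row 2. P = [[1, 2, 4], [3, 5]], Q = [[1, 2, 3], [4, 5]].

So P = [[1, 2, 4], [3, 5]], Q = [[1, 2, 3], [4, 5]].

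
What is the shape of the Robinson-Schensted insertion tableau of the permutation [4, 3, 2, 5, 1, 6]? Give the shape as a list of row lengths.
Row-insert each entry into an empty tableau.

After inserting 4: P = [[4]].
After inserting 3: P = [[3], [4]].
After inserting 2: P = [[2], [3], [4]].
After inserting 5: P = [[2, 5], [3], [4]].
After inserting 1: P = [[1, 5], [2], [3], [4]].
After inserting 6: P = [[1, 5, 6], [2], [3], [4]].

The final insertion tableau P = [[1, 5, 6], [2], [3], [4]] has shape [3, 1, 1, 1].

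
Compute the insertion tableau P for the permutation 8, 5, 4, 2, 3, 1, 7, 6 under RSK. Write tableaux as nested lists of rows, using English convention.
P = [[1, 3, 6], [2, 7], [4], [5], [8]]

Insert 8: appended to row 1. P = [[8]].
Insert 5: 5 bumps 8 from row 1; 8 starts row 2. P = [[5], [8]].
Insert 4: 4 bumps 5 from row 1; 5 bumps 8 from row 2; 8 starts row 3. P = [[4], [5], [8]].
Insert 2: 2 bumps 4 from row 1; 4 bumps 5 from row 2; 5 bumps 8 from row 3; 8 starts row 4. P = [[2], [4], [5], [8]].
Insert 3: appended to row 1. P = [[2, 3], [4], [5], [8]].
Insert 1: 1 bumps 2 from row 1; 2 bumps 4 from row 2; 4 bumps 5 from row 3; 5 bumps 8 from row 4; 8 starts row 5. P = [[1, 3], [2], [4], [5], [8]].
Insert 7: appended to row 1. P = [[1, 3, 7], [2], [4], [5], [8]].
Insert 6: 6 bumps 7 from row 1; 7 appends to row 2. P = [[1, 3, 6], [2, 7], [4], [5], [8]].

So P = [[1, 3, 6], [2, 7], [4], [5], [8]].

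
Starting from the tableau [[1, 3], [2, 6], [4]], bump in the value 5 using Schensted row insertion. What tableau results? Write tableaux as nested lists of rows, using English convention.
5 is larger than every entry of row 1, so it is appended to row 1. The new tableau is [[1, 3, 5], [2, 6], [4]].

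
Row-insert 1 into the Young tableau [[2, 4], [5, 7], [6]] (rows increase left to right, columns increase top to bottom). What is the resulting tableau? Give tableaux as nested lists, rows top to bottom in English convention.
[[1, 4], [2, 7], [5], [6]]

In row 1, 1 replaces 2 (the leftmost entry greater than 1); 2 is bumped to row 2. In row 2, 2 replaces 5 (the leftmost entry greater than 2); 5 is bumped to row 3. In row 3, 5 replaces 6 (the leftmost entry greater than 5); 6 is bumped to row 4. 6 starts a new row 4. The new tableau is [[1, 4], [2, 7], [5], [6]].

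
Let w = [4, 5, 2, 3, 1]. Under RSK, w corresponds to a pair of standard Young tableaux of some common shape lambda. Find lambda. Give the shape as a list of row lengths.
[2, 2, 1]

Row-insert each entry into an empty tableau.

After inserting 4: P = [[4]].
After inserting 5: P = [[4, 5]].
After inserting 2: P = [[2, 5], [4]].
After inserting 3: P = [[2, 3], [4, 5]].
After inserting 1: P = [[1, 3], [2, 5], [4]].

The final insertion tableau P = [[1, 3], [2, 5], [4]] has shape [2, 2, 1].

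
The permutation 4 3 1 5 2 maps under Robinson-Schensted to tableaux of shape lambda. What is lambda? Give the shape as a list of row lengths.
Row-insert each entry into an empty tableau.

After inserting 4: P = [[4]].
After inserting 3: P = [[3], [4]].
After inserting 1: P = [[1], [3], [4]].
After inserting 5: P = [[1, 5], [3], [4]].
After inserting 2: P = [[1, 2], [3, 5], [4]].

The final insertion tableau P = [[1, 2], [3, 5], [4]] has shape [2, 2, 1].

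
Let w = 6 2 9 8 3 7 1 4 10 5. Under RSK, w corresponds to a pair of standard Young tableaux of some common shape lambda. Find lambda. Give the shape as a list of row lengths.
[4, 3, 2, 1]

Row-insert each entry into an empty tableau.

After inserting 6: P = [[6]].
After inserting 2: P = [[2], [6]].
After inserting 9: P = [[2, 9], [6]].
After inserting 8: P = [[2, 8], [6, 9]].
After inserting 3: P = [[2, 3], [6, 8], [9]].
After inserting 7: P = [[2, 3, 7], [6, 8], [9]].
After inserting 1: P = [[1, 3, 7], [2, 8], [6], [9]].
After inserting 4: P = [[1, 3, 4], [2, 7], [6, 8], [9]].
After inserting 10: P = [[1, 3, 4, 10], [2, 7], [6, 8], [9]].
After inserting 5: P = [[1, 3, 4, 5], [2, 7, 10], [6, 8], [9]].

The final insertion tableau P = [[1, 3, 4, 5], [2, 7, 10], [6, 8], [9]] has shape [4, 3, 2, 1].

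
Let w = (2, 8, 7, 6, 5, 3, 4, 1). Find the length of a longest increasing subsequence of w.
3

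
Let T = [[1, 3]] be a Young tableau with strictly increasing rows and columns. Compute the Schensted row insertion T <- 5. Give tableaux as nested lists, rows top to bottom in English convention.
[[1, 3, 5]]

5 is larger than every entry of row 1, so it is appended to row 1. The new tableau is [[1, 3, 5]].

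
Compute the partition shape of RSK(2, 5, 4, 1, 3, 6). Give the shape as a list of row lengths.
Row-insert each entry into an empty tableau.

After inserting 2: P = [[2]].
After inserting 5: P = [[2, 5]].
After inserting 4: P = [[2, 4], [5]].
After inserting 1: P = [[1, 4], [2], [5]].
After inserting 3: P = [[1, 3], [2, 4], [5]].
After inserting 6: P = [[1, 3, 6], [2, 4], [5]].

The final insertion tableau P = [[1, 3, 6], [2, 4], [5]] has shape [3, 2, 1].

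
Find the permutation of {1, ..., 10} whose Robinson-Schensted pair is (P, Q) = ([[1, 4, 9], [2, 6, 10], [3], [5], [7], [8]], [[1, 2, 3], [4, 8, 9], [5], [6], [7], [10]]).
5 8 10 7 6 3 2 4 9 1

Reverse RSK: for i = n, n-1, ..., 1, locate i in Q, remove the corresponding corner cell from P, and reverse-bump its entry up through P; the value ejected from row 1 is w(i).

So w = 5 8 10 7 6 3 2 4 9 1.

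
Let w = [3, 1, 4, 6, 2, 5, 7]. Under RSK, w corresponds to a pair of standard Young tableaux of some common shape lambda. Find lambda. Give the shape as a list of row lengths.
Row-insert each entry into an empty tableau.

After inserting 3: P = [[3]].
After inserting 1: P = [[1], [3]].
After inserting 4: P = [[1, 4], [3]].
After inserting 6: P = [[1, 4, 6], [3]].
After inserting 2: P = [[1, 2, 6], [3, 4]].
After inserting 5: P = [[1, 2, 5], [3, 4, 6]].
After inserting 7: P = [[1, 2, 5, 7], [3, 4, 6]].

The final insertion tableau P = [[1, 2, 5, 7], [3, 4, 6]] has shape [4, 3].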